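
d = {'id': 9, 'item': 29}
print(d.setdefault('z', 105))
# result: 105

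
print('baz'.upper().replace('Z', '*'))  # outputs BA*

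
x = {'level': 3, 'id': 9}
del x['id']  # {'level': 3}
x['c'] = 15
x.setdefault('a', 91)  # 91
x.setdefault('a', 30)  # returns 91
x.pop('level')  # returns 3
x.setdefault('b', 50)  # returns 50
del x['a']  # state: {'c': 15, 'b': 50}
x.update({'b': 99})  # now {'c': 15, 'b': 99}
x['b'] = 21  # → {'c': 15, 'b': 21}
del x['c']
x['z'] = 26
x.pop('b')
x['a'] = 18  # {'z': 26, 'a': 18}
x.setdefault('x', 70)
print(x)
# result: {'z': 26, 'a': 18, 'x': 70}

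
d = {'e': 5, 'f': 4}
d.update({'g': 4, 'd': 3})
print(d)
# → {'e': 5, 'f': 4, 'g': 4, 'd': 3}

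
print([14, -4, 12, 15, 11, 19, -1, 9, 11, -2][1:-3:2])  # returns [-4, 15, 19]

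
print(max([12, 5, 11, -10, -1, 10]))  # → 12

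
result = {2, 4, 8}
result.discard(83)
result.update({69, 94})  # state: {2, 4, 8, 69, 94}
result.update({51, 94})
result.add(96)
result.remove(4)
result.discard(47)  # {2, 8, 51, 69, 94, 96}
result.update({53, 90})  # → {2, 8, 51, 53, 69, 90, 94, 96}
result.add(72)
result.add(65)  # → {2, 8, 51, 53, 65, 69, 72, 90, 94, 96}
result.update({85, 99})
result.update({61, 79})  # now {2, 8, 51, 53, 61, 65, 69, 72, 79, 85, 90, 94, 96, 99}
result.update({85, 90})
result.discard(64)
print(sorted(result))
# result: [2, 8, 51, 53, 61, 65, 69, 72, 79, 85, 90, 94, 96, 99]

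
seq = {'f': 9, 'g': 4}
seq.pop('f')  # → 9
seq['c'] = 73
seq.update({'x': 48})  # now {'g': 4, 'c': 73, 'x': 48}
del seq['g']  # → {'c': 73, 'x': 48}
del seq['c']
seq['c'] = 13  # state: {'x': 48, 'c': 13}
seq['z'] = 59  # {'x': 48, 'c': 13, 'z': 59}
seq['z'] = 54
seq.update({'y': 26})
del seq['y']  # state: {'x': 48, 'c': 13, 'z': 54}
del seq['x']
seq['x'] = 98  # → {'c': 13, 'z': 54, 'x': 98}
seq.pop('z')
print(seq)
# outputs {'c': 13, 'x': 98}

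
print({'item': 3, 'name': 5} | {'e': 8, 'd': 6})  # {'item': 3, 'name': 5, 'e': 8, 'd': 6}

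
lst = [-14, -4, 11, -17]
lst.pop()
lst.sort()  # [-14, -4, 11]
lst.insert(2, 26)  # [-14, -4, 26, 11]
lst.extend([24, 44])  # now [-14, -4, 26, 11, 24, 44]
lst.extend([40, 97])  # [-14, -4, 26, 11, 24, 44, 40, 97]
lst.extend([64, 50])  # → [-14, -4, 26, 11, 24, 44, 40, 97, 64, 50]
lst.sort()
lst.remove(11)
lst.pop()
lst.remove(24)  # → [-14, -4, 26, 40, 44, 50, 64]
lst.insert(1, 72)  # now [-14, 72, -4, 26, 40, 44, 50, 64]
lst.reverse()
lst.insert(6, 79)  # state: [64, 50, 44, 40, 26, -4, 79, 72, -14]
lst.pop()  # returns -14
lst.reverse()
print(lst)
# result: [72, 79, -4, 26, 40, 44, 50, 64]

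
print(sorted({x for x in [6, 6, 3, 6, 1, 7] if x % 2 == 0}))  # [6]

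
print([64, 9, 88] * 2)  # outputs [64, 9, 88, 64, 9, 88]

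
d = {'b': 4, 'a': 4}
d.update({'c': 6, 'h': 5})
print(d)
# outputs {'b': 4, 'a': 4, 'c': 6, 'h': 5}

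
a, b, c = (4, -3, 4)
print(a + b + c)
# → 5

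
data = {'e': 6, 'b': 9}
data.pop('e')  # 6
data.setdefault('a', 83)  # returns 83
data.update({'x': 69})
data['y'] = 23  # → {'b': 9, 'a': 83, 'x': 69, 'y': 23}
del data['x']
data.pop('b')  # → 9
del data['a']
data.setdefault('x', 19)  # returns 19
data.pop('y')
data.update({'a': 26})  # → {'x': 19, 'a': 26}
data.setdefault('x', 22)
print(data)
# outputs {'x': 19, 'a': 26}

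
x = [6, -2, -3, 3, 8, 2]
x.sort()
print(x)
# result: [-3, -2, 2, 3, 6, 8]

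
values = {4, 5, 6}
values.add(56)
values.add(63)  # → {4, 5, 6, 56, 63}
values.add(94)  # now {4, 5, 6, 56, 63, 94}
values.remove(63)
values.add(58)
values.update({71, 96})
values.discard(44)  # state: {4, 5, 6, 56, 58, 71, 94, 96}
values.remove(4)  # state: {5, 6, 56, 58, 71, 94, 96}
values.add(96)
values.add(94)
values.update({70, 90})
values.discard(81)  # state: {5, 6, 56, 58, 70, 71, 90, 94, 96}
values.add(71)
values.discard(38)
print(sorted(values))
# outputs [5, 6, 56, 58, 70, 71, 90, 94, 96]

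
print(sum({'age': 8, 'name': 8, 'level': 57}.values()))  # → 73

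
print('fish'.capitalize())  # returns Fish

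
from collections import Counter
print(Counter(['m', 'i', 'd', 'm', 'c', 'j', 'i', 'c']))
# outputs Counter({'m': 2, 'i': 2, 'c': 2, 'd': 1, 'j': 1})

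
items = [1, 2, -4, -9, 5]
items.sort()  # [-9, -4, 1, 2, 5]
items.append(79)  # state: [-9, -4, 1, 2, 5, 79]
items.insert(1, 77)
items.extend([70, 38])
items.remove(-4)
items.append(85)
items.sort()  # [-9, 1, 2, 5, 38, 70, 77, 79, 85]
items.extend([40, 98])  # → [-9, 1, 2, 5, 38, 70, 77, 79, 85, 40, 98]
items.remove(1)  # [-9, 2, 5, 38, 70, 77, 79, 85, 40, 98]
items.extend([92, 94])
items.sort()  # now [-9, 2, 5, 38, 40, 70, 77, 79, 85, 92, 94, 98]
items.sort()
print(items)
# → [-9, 2, 5, 38, 40, 70, 77, 79, 85, 92, 94, 98]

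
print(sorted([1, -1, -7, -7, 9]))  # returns [-7, -7, -1, 1, 9]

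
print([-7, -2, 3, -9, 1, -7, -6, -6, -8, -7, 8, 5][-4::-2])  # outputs [-8, -6, 1, 3, -7]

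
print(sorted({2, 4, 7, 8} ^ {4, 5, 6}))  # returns [2, 5, 6, 7, 8]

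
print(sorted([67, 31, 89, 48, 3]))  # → [3, 31, 48, 67, 89]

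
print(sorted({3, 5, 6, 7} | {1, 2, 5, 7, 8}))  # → [1, 2, 3, 5, 6, 7, 8]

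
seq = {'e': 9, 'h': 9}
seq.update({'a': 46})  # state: {'e': 9, 'h': 9, 'a': 46}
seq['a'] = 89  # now {'e': 9, 'h': 9, 'a': 89}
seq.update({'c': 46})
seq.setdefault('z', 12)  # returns 12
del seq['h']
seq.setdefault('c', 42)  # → 46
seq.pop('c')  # 46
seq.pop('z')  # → 12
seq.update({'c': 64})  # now {'e': 9, 'a': 89, 'c': 64}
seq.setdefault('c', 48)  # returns 64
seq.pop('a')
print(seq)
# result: {'e': 9, 'c': 64}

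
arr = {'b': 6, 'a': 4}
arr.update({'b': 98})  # {'b': 98, 'a': 4}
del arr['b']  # {'a': 4}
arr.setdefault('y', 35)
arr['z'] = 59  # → {'a': 4, 'y': 35, 'z': 59}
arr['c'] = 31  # {'a': 4, 'y': 35, 'z': 59, 'c': 31}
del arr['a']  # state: {'y': 35, 'z': 59, 'c': 31}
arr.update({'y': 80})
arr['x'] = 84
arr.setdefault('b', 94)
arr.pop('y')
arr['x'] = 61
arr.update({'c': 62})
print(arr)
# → {'z': 59, 'c': 62, 'x': 61, 'b': 94}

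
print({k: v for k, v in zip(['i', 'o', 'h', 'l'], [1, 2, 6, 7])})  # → {'i': 1, 'o': 2, 'h': 6, 'l': 7}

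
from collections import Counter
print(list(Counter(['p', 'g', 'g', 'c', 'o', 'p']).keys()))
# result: ['p', 'g', 'c', 'o']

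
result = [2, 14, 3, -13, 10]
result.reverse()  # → [10, -13, 3, 14, 2]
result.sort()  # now [-13, 2, 3, 10, 14]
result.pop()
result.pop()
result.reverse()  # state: [3, 2, -13]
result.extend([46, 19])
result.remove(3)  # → [2, -13, 46, 19]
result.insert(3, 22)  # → [2, -13, 46, 22, 19]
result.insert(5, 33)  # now [2, -13, 46, 22, 19, 33]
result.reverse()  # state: [33, 19, 22, 46, -13, 2]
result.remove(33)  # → [19, 22, 46, -13, 2]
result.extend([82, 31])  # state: [19, 22, 46, -13, 2, 82, 31]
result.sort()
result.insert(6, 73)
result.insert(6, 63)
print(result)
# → [-13, 2, 19, 22, 31, 46, 63, 73, 82]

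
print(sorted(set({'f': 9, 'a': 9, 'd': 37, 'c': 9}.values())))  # [9, 37]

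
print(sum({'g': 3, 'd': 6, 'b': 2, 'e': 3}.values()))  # 14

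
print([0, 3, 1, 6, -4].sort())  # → None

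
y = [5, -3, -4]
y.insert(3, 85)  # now [5, -3, -4, 85]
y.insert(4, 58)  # [5, -3, -4, 85, 58]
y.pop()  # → 58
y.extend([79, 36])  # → [5, -3, -4, 85, 79, 36]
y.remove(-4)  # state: [5, -3, 85, 79, 36]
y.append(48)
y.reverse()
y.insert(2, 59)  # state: [48, 36, 59, 79, 85, -3, 5]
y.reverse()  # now [5, -3, 85, 79, 59, 36, 48]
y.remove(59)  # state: [5, -3, 85, 79, 36, 48]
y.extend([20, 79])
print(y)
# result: [5, -3, 85, 79, 36, 48, 20, 79]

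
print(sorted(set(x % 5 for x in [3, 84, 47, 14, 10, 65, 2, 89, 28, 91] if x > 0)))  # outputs [0, 1, 2, 3, 4]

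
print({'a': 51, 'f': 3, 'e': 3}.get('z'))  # None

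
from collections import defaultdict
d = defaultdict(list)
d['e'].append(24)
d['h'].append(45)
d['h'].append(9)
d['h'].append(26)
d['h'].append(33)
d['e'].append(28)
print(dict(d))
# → {'e': [24, 28], 'h': [45, 9, 26, 33]}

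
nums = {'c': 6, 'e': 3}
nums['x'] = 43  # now {'c': 6, 'e': 3, 'x': 43}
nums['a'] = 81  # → {'c': 6, 'e': 3, 'x': 43, 'a': 81}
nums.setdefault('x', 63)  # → 43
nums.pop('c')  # 6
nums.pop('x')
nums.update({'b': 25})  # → {'e': 3, 'a': 81, 'b': 25}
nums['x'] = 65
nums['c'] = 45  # {'e': 3, 'a': 81, 'b': 25, 'x': 65, 'c': 45}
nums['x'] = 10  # {'e': 3, 'a': 81, 'b': 25, 'x': 10, 'c': 45}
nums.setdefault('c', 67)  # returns 45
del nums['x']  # {'e': 3, 'a': 81, 'b': 25, 'c': 45}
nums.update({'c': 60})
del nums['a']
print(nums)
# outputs {'e': 3, 'b': 25, 'c': 60}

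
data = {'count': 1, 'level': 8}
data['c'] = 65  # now {'count': 1, 'level': 8, 'c': 65}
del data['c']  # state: {'count': 1, 'level': 8}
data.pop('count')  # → 1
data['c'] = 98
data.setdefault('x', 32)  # 32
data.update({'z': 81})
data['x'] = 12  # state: {'level': 8, 'c': 98, 'x': 12, 'z': 81}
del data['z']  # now {'level': 8, 'c': 98, 'x': 12}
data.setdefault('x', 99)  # 12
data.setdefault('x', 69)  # 12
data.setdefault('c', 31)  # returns 98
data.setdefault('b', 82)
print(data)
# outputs {'level': 8, 'c': 98, 'x': 12, 'b': 82}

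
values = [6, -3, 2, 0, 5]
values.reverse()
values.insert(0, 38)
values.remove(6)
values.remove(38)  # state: [5, 0, 2, -3]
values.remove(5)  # [0, 2, -3]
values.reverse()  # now [-3, 2, 0]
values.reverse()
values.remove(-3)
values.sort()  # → [0, 2]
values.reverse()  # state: [2, 0]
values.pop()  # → 0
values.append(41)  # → [2, 41]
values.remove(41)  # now [2]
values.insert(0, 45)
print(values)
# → [45, 2]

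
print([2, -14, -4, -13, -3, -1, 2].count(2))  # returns 2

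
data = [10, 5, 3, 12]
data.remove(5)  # [10, 3, 12]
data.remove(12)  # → [10, 3]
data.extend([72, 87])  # [10, 3, 72, 87]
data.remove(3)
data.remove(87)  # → [10, 72]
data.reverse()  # [72, 10]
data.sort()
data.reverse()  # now [72, 10]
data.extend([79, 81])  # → [72, 10, 79, 81]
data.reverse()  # [81, 79, 10, 72]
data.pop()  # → 72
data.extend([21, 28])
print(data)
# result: [81, 79, 10, 21, 28]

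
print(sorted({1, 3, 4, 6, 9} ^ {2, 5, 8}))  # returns [1, 2, 3, 4, 5, 6, 8, 9]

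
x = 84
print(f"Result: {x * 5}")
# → Result: 420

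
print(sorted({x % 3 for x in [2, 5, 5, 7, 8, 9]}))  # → [0, 1, 2]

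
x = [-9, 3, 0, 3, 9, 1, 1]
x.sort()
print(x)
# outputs [-9, 0, 1, 1, 3, 3, 9]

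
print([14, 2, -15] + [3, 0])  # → [14, 2, -15, 3, 0]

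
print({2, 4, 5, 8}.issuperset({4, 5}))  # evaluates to True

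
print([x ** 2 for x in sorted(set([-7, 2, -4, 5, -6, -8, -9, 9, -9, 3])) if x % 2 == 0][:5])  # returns [64, 36, 16, 4]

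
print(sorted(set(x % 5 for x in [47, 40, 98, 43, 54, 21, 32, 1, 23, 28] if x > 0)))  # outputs [0, 1, 2, 3, 4]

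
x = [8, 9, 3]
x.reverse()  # [3, 9, 8]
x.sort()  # [3, 8, 9]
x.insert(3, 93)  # [3, 8, 9, 93]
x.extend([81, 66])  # [3, 8, 9, 93, 81, 66]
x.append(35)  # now [3, 8, 9, 93, 81, 66, 35]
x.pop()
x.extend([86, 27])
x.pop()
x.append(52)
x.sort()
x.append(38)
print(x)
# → [3, 8, 9, 52, 66, 81, 86, 93, 38]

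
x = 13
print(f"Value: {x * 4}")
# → Value: 52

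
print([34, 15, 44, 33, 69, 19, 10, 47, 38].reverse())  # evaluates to None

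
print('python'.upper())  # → PYTHON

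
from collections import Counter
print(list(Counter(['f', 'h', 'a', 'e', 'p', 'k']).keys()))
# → ['f', 'h', 'a', 'e', 'p', 'k']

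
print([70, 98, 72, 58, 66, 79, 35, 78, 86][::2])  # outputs [70, 72, 66, 35, 86]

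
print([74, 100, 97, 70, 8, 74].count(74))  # 2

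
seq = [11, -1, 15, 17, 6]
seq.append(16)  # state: [11, -1, 15, 17, 6, 16]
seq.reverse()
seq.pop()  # 11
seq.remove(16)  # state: [6, 17, 15, -1]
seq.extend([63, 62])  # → [6, 17, 15, -1, 63, 62]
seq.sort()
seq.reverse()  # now [63, 62, 17, 15, 6, -1]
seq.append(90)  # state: [63, 62, 17, 15, 6, -1, 90]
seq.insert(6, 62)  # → [63, 62, 17, 15, 6, -1, 62, 90]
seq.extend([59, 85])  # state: [63, 62, 17, 15, 6, -1, 62, 90, 59, 85]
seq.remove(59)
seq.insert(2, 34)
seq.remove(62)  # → [63, 34, 17, 15, 6, -1, 62, 90, 85]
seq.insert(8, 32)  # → [63, 34, 17, 15, 6, -1, 62, 90, 32, 85]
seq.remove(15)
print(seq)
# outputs [63, 34, 17, 6, -1, 62, 90, 32, 85]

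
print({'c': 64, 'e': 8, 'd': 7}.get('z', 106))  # 106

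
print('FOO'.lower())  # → foo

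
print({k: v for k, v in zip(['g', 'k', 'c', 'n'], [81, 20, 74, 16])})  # {'g': 81, 'k': 20, 'c': 74, 'n': 16}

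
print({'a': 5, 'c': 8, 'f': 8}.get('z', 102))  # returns 102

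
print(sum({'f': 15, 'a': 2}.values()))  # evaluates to 17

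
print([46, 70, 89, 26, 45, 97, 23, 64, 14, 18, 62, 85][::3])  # [46, 26, 23, 18]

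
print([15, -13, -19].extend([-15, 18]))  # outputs None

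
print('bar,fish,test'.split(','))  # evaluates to ['bar', 'fish', 'test']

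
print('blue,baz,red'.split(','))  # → ['blue', 'baz', 'red']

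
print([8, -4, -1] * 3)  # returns [8, -4, -1, 8, -4, -1, 8, -4, -1]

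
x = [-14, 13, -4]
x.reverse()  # [-4, 13, -14]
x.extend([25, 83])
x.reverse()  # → [83, 25, -14, 13, -4]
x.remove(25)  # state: [83, -14, 13, -4]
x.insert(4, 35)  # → [83, -14, 13, -4, 35]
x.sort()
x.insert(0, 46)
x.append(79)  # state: [46, -14, -4, 13, 35, 83, 79]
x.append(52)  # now [46, -14, -4, 13, 35, 83, 79, 52]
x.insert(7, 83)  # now [46, -14, -4, 13, 35, 83, 79, 83, 52]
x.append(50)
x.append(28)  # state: [46, -14, -4, 13, 35, 83, 79, 83, 52, 50, 28]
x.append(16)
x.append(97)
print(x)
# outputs [46, -14, -4, 13, 35, 83, 79, 83, 52, 50, 28, 16, 97]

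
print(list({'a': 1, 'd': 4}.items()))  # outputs [('a', 1), ('d', 4)]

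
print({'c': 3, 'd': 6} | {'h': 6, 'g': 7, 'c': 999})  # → {'c': 999, 'd': 6, 'h': 6, 'g': 7}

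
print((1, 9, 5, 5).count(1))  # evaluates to 1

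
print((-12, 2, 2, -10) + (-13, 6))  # (-12, 2, 2, -10, -13, 6)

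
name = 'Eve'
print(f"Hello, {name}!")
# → Hello, Eve!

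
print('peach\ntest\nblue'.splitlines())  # ['peach', 'test', 'blue']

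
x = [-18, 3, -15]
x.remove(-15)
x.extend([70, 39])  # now [-18, 3, 70, 39]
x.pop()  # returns 39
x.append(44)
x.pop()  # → 44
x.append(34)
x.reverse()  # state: [34, 70, 3, -18]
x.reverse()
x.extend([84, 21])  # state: [-18, 3, 70, 34, 84, 21]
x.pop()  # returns 21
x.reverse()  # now [84, 34, 70, 3, -18]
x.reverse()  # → [-18, 3, 70, 34, 84]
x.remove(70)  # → [-18, 3, 34, 84]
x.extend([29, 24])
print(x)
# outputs [-18, 3, 34, 84, 29, 24]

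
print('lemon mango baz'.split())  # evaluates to ['lemon', 'mango', 'baz']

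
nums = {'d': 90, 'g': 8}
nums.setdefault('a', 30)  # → 30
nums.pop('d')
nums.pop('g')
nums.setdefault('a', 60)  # 30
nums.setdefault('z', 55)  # 55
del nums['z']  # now {'a': 30}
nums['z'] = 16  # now {'a': 30, 'z': 16}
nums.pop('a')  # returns 30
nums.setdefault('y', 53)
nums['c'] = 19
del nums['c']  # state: {'z': 16, 'y': 53}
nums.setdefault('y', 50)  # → 53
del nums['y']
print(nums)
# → {'z': 16}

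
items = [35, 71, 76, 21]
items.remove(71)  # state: [35, 76, 21]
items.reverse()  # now [21, 76, 35]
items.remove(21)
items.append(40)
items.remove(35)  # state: [76, 40]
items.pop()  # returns 40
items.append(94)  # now [76, 94]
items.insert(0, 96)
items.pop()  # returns 94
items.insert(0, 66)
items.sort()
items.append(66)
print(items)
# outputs [66, 76, 96, 66]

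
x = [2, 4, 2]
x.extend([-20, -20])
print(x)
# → [2, 4, 2, -20, -20]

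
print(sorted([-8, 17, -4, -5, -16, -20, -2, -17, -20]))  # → [-20, -20, -17, -16, -8, -5, -4, -2, 17]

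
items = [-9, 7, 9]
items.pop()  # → 9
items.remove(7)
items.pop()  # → -9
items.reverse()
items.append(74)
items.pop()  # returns 74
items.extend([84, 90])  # [84, 90]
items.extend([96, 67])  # [84, 90, 96, 67]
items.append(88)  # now [84, 90, 96, 67, 88]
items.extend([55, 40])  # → [84, 90, 96, 67, 88, 55, 40]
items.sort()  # [40, 55, 67, 84, 88, 90, 96]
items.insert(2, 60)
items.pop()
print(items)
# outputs [40, 55, 60, 67, 84, 88, 90]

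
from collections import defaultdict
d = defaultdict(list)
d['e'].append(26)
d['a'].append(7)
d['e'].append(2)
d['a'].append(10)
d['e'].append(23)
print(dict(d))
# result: {'e': [26, 2, 23], 'a': [7, 10]}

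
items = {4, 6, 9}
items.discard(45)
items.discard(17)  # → {4, 6, 9}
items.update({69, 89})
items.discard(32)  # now {4, 6, 9, 69, 89}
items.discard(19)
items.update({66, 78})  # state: {4, 6, 9, 66, 69, 78, 89}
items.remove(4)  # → {6, 9, 66, 69, 78, 89}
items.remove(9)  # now {6, 66, 69, 78, 89}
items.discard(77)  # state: {6, 66, 69, 78, 89}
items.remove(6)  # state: {66, 69, 78, 89}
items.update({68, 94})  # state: {66, 68, 69, 78, 89, 94}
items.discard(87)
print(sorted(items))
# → [66, 68, 69, 78, 89, 94]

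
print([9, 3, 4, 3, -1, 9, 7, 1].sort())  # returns None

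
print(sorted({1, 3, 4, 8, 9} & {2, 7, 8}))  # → [8]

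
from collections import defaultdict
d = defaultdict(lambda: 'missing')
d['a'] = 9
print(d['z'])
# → missing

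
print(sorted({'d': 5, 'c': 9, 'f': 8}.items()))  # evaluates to [('c', 9), ('d', 5), ('f', 8)]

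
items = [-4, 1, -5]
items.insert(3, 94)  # [-4, 1, -5, 94]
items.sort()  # [-5, -4, 1, 94]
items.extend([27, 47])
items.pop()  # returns 47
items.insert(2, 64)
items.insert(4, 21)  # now [-5, -4, 64, 1, 21, 94, 27]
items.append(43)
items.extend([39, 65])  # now [-5, -4, 64, 1, 21, 94, 27, 43, 39, 65]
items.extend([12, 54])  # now [-5, -4, 64, 1, 21, 94, 27, 43, 39, 65, 12, 54]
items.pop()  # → 54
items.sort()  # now [-5, -4, 1, 12, 21, 27, 39, 43, 64, 65, 94]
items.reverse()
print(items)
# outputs [94, 65, 64, 43, 39, 27, 21, 12, 1, -4, -5]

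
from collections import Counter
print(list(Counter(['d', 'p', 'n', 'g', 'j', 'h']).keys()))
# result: ['d', 'p', 'n', 'g', 'j', 'h']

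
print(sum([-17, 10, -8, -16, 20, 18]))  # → 7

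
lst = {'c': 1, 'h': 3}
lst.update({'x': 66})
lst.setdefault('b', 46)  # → 46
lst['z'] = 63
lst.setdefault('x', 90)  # 66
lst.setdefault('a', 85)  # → 85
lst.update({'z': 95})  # {'c': 1, 'h': 3, 'x': 66, 'b': 46, 'z': 95, 'a': 85}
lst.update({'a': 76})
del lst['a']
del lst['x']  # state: {'c': 1, 'h': 3, 'b': 46, 'z': 95}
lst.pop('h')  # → 3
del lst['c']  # {'b': 46, 'z': 95}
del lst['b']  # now {'z': 95}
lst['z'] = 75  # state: {'z': 75}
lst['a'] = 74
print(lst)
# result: {'z': 75, 'a': 74}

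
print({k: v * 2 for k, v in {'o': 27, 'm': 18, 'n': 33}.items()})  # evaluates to {'o': 54, 'm': 36, 'n': 66}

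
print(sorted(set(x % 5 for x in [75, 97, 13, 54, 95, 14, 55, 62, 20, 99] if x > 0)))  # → [0, 2, 3, 4]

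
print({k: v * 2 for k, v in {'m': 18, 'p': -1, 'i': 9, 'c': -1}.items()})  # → {'m': 36, 'p': -2, 'i': 18, 'c': -2}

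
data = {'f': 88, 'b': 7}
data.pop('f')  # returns 88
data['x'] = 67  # {'b': 7, 'x': 67}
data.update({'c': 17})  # {'b': 7, 'x': 67, 'c': 17}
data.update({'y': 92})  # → {'b': 7, 'x': 67, 'c': 17, 'y': 92}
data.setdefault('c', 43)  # 17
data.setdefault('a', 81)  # 81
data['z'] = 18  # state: {'b': 7, 'x': 67, 'c': 17, 'y': 92, 'a': 81, 'z': 18}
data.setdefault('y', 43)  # 92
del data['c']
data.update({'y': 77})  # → {'b': 7, 'x': 67, 'y': 77, 'a': 81, 'z': 18}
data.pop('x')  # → 67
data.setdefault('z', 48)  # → 18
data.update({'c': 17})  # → {'b': 7, 'y': 77, 'a': 81, 'z': 18, 'c': 17}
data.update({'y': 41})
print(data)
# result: {'b': 7, 'y': 41, 'a': 81, 'z': 18, 'c': 17}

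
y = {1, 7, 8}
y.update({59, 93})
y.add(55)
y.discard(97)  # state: {1, 7, 8, 55, 59, 93}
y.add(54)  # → {1, 7, 8, 54, 55, 59, 93}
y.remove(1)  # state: {7, 8, 54, 55, 59, 93}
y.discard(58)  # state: {7, 8, 54, 55, 59, 93}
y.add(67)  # {7, 8, 54, 55, 59, 67, 93}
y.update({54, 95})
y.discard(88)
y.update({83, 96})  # {7, 8, 54, 55, 59, 67, 83, 93, 95, 96}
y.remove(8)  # {7, 54, 55, 59, 67, 83, 93, 95, 96}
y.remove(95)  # {7, 54, 55, 59, 67, 83, 93, 96}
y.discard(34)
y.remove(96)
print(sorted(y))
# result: [7, 54, 55, 59, 67, 83, 93]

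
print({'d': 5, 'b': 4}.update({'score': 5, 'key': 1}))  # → None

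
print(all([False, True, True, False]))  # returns False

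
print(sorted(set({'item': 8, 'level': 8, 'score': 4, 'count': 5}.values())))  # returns [4, 5, 8]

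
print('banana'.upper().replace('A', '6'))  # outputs B6N6N6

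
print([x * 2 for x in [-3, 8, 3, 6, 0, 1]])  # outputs [-6, 16, 6, 12, 0, 2]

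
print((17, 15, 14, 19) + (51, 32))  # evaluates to (17, 15, 14, 19, 51, 32)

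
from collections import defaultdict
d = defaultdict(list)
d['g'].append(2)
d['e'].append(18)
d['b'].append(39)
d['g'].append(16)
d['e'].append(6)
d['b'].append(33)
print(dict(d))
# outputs {'g': [2, 16], 'e': [18, 6], 'b': [39, 33]}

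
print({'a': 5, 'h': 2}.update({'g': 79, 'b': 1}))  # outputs None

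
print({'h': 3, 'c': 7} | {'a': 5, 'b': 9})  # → {'h': 3, 'c': 7, 'a': 5, 'b': 9}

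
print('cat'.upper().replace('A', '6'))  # C6T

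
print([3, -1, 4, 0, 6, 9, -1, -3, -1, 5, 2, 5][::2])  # [3, 4, 6, -1, -1, 2]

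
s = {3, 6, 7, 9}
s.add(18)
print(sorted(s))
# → [3, 6, 7, 9, 18]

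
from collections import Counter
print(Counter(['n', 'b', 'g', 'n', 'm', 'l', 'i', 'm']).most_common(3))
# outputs [('n', 2), ('m', 2), ('b', 1)]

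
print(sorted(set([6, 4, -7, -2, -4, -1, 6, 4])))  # [-7, -4, -2, -1, 4, 6]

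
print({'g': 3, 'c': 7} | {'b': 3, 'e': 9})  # {'g': 3, 'c': 7, 'b': 3, 'e': 9}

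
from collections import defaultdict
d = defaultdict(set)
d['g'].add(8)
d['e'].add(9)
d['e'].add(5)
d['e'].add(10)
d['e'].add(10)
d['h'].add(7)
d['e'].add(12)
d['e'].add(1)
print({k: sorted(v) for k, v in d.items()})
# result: {'g': [8], 'e': [1, 5, 9, 10, 12], 'h': [7]}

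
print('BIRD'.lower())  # bird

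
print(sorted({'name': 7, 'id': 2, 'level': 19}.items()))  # [('id', 2), ('level', 19), ('name', 7)]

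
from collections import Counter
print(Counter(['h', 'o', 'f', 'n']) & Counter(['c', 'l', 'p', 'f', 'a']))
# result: Counter({'f': 1})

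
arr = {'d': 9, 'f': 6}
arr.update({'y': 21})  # {'d': 9, 'f': 6, 'y': 21}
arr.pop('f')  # 6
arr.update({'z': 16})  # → {'d': 9, 'y': 21, 'z': 16}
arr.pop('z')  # 16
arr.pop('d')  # 9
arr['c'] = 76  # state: {'y': 21, 'c': 76}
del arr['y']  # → {'c': 76}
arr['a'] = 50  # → {'c': 76, 'a': 50}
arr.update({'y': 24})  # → {'c': 76, 'a': 50, 'y': 24}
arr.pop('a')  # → 50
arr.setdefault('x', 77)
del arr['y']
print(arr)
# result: {'c': 76, 'x': 77}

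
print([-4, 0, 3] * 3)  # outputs [-4, 0, 3, -4, 0, 3, -4, 0, 3]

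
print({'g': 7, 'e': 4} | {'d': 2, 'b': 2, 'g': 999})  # {'g': 999, 'e': 4, 'd': 2, 'b': 2}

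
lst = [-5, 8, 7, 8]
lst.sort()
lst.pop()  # 8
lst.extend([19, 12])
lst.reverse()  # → [12, 19, 8, 7, -5]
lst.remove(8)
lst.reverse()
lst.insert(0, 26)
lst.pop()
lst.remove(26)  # [-5, 7, 19]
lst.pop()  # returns 19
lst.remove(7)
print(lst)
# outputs [-5]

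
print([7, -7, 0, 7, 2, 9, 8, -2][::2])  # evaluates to [7, 0, 2, 8]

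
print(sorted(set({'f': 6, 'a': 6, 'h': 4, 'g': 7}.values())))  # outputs [4, 6, 7]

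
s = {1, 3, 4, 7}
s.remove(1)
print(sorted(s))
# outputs [3, 4, 7]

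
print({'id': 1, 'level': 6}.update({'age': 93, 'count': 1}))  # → None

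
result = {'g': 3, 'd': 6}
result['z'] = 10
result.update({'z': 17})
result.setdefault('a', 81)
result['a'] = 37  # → {'g': 3, 'd': 6, 'z': 17, 'a': 37}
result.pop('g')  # 3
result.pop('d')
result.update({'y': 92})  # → {'z': 17, 'a': 37, 'y': 92}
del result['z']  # {'a': 37, 'y': 92}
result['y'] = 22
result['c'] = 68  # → {'a': 37, 'y': 22, 'c': 68}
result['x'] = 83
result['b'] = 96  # {'a': 37, 'y': 22, 'c': 68, 'x': 83, 'b': 96}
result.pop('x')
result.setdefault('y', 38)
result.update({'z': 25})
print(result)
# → {'a': 37, 'y': 22, 'c': 68, 'b': 96, 'z': 25}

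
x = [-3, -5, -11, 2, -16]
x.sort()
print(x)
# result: [-16, -11, -5, -3, 2]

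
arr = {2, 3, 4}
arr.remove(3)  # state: {2, 4}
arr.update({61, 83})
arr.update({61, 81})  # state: {2, 4, 61, 81, 83}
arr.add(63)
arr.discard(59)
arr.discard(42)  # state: {2, 4, 61, 63, 81, 83}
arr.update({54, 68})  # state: {2, 4, 54, 61, 63, 68, 81, 83}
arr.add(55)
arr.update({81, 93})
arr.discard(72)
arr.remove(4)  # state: {2, 54, 55, 61, 63, 68, 81, 83, 93}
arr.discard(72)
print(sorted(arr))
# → [2, 54, 55, 61, 63, 68, 81, 83, 93]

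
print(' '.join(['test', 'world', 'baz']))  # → test world baz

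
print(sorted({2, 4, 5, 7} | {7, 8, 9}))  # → [2, 4, 5, 7, 8, 9]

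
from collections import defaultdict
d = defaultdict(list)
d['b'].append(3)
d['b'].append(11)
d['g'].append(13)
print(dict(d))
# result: {'b': [3, 11], 'g': [13]}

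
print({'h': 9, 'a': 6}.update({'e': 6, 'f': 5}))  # None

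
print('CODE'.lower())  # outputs code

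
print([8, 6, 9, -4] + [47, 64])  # [8, 6, 9, -4, 47, 64]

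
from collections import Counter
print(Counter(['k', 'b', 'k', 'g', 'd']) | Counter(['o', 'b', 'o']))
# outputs Counter({'k': 2, 'o': 2, 'b': 1, 'g': 1, 'd': 1})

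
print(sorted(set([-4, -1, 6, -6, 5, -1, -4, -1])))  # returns [-6, -4, -1, 5, 6]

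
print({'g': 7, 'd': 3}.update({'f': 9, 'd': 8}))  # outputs None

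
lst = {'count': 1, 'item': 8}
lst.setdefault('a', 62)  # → 62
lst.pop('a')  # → 62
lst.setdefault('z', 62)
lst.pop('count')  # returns 1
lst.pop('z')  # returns 62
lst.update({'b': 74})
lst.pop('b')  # 74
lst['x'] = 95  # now {'item': 8, 'x': 95}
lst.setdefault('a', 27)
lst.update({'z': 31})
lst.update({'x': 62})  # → {'item': 8, 'x': 62, 'a': 27, 'z': 31}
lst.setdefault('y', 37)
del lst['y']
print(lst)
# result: {'item': 8, 'x': 62, 'a': 27, 'z': 31}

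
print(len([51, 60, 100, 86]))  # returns 4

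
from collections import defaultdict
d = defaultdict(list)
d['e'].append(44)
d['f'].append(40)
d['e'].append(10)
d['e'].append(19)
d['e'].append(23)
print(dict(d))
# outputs {'e': [44, 10, 19, 23], 'f': [40]}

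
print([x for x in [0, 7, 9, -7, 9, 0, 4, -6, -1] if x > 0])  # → [7, 9, 9, 4]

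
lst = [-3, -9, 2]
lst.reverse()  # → [2, -9, -3]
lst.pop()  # -3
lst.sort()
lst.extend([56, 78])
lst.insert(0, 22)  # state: [22, -9, 2, 56, 78]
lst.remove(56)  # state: [22, -9, 2, 78]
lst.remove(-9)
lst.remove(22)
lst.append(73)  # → [2, 78, 73]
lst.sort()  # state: [2, 73, 78]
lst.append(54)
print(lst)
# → [2, 73, 78, 54]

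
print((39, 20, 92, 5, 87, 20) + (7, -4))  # (39, 20, 92, 5, 87, 20, 7, -4)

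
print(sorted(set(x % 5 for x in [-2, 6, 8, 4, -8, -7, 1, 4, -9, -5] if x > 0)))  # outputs [1, 3, 4]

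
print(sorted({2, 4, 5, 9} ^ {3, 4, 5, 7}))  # [2, 3, 7, 9]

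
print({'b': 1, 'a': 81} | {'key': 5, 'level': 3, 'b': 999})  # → {'b': 999, 'a': 81, 'key': 5, 'level': 3}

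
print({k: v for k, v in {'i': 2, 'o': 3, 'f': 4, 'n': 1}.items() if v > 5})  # {}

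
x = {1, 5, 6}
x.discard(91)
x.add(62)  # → {1, 5, 6, 62}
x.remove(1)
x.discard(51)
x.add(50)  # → {5, 6, 50, 62}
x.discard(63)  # {5, 6, 50, 62}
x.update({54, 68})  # {5, 6, 50, 54, 62, 68}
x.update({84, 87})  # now {5, 6, 50, 54, 62, 68, 84, 87}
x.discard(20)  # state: {5, 6, 50, 54, 62, 68, 84, 87}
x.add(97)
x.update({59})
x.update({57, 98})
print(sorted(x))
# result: [5, 6, 50, 54, 57, 59, 62, 68, 84, 87, 97, 98]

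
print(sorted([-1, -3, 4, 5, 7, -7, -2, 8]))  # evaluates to [-7, -3, -2, -1, 4, 5, 7, 8]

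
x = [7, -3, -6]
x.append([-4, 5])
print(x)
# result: [7, -3, -6, [-4, 5]]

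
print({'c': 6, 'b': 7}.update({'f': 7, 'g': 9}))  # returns None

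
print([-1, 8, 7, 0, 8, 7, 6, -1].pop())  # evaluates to -1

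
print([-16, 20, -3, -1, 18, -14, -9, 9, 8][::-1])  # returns [8, 9, -9, -14, 18, -1, -3, 20, -16]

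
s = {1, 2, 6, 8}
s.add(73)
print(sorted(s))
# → [1, 2, 6, 8, 73]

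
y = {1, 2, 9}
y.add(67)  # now {1, 2, 9, 67}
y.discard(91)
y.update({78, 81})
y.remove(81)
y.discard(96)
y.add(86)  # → {1, 2, 9, 67, 78, 86}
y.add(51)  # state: {1, 2, 9, 51, 67, 78, 86}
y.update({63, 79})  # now {1, 2, 9, 51, 63, 67, 78, 79, 86}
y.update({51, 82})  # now {1, 2, 9, 51, 63, 67, 78, 79, 82, 86}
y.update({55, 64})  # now {1, 2, 9, 51, 55, 63, 64, 67, 78, 79, 82, 86}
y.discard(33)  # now {1, 2, 9, 51, 55, 63, 64, 67, 78, 79, 82, 86}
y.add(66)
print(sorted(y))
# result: [1, 2, 9, 51, 55, 63, 64, 66, 67, 78, 79, 82, 86]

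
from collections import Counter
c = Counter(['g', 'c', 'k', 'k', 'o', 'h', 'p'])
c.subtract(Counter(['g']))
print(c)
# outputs Counter({'k': 2, 'c': 1, 'o': 1, 'h': 1, 'p': 1, 'g': 0})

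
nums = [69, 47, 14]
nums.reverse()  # [14, 47, 69]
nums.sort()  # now [14, 47, 69]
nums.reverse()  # [69, 47, 14]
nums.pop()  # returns 14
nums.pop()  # 47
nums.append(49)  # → [69, 49]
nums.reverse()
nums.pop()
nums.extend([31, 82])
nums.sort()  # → [31, 49, 82]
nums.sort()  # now [31, 49, 82]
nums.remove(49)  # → [31, 82]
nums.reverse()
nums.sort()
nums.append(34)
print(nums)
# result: [31, 82, 34]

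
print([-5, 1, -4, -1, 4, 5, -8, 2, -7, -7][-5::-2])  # [5, -1, 1]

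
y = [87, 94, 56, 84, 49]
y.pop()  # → 49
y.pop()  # 84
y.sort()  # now [56, 87, 94]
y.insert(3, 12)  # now [56, 87, 94, 12]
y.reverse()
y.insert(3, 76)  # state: [12, 94, 87, 76, 56]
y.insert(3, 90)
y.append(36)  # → [12, 94, 87, 90, 76, 56, 36]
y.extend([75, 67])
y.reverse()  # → [67, 75, 36, 56, 76, 90, 87, 94, 12]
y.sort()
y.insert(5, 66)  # [12, 36, 56, 67, 75, 66, 76, 87, 90, 94]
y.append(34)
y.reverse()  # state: [34, 94, 90, 87, 76, 66, 75, 67, 56, 36, 12]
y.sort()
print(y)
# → [12, 34, 36, 56, 66, 67, 75, 76, 87, 90, 94]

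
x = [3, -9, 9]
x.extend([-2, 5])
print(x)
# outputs [3, -9, 9, -2, 5]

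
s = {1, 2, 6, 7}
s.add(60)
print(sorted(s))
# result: [1, 2, 6, 7, 60]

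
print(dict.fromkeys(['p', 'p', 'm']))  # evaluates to {'p': None, 'm': None}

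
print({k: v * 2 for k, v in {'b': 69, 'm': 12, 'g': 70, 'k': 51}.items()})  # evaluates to {'b': 138, 'm': 24, 'g': 140, 'k': 102}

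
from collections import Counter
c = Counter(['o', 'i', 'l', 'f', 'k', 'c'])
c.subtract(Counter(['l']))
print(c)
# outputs Counter({'o': 1, 'i': 1, 'f': 1, 'k': 1, 'c': 1, 'l': 0})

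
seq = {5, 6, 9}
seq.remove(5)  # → {6, 9}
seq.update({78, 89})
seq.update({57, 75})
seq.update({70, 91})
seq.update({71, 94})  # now {6, 9, 57, 70, 71, 75, 78, 89, 91, 94}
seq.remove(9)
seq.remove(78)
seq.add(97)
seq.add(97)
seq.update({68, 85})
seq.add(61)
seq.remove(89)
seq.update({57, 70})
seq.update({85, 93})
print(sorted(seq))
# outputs [6, 57, 61, 68, 70, 71, 75, 85, 91, 93, 94, 97]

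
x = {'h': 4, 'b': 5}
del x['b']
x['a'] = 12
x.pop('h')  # 4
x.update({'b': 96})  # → {'a': 12, 'b': 96}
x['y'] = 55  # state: {'a': 12, 'b': 96, 'y': 55}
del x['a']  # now {'b': 96, 'y': 55}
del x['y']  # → {'b': 96}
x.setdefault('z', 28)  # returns 28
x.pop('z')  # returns 28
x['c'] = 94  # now {'b': 96, 'c': 94}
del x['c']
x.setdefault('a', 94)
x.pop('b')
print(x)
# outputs {'a': 94}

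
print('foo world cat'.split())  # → ['foo', 'world', 'cat']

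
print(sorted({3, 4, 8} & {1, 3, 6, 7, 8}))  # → [3, 8]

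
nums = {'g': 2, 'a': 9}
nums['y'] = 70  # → {'g': 2, 'a': 9, 'y': 70}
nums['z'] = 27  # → {'g': 2, 'a': 9, 'y': 70, 'z': 27}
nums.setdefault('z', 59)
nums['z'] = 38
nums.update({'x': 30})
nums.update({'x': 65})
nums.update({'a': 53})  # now {'g': 2, 'a': 53, 'y': 70, 'z': 38, 'x': 65}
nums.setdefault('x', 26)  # 65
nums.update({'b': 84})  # {'g': 2, 'a': 53, 'y': 70, 'z': 38, 'x': 65, 'b': 84}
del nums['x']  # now {'g': 2, 'a': 53, 'y': 70, 'z': 38, 'b': 84}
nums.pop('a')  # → 53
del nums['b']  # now {'g': 2, 'y': 70, 'z': 38}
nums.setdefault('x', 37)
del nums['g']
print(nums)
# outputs {'y': 70, 'z': 38, 'x': 37}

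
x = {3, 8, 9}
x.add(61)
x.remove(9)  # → {3, 8, 61}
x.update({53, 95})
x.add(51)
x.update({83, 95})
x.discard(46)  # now {3, 8, 51, 53, 61, 83, 95}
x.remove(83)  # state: {3, 8, 51, 53, 61, 95}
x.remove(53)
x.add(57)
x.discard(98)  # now {3, 8, 51, 57, 61, 95}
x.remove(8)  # {3, 51, 57, 61, 95}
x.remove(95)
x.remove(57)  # {3, 51, 61}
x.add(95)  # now {3, 51, 61, 95}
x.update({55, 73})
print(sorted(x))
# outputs [3, 51, 55, 61, 73, 95]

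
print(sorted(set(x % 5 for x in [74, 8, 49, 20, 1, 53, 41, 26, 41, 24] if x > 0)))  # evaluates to [0, 1, 3, 4]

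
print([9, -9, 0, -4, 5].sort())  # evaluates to None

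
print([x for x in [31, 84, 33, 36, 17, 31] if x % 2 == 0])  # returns [84, 36]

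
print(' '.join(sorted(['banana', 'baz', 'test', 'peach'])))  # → banana baz peach test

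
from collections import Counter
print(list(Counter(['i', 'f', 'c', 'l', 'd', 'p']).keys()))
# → ['i', 'f', 'c', 'l', 'd', 'p']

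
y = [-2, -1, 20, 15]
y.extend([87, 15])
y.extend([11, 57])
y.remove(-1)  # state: [-2, 20, 15, 87, 15, 11, 57]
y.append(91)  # [-2, 20, 15, 87, 15, 11, 57, 91]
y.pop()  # 91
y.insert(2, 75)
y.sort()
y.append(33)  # [-2, 11, 15, 15, 20, 57, 75, 87, 33]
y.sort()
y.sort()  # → [-2, 11, 15, 15, 20, 33, 57, 75, 87]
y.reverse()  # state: [87, 75, 57, 33, 20, 15, 15, 11, -2]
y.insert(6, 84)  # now [87, 75, 57, 33, 20, 15, 84, 15, 11, -2]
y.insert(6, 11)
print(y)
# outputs [87, 75, 57, 33, 20, 15, 11, 84, 15, 11, -2]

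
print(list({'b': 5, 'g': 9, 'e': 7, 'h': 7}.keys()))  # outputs ['b', 'g', 'e', 'h']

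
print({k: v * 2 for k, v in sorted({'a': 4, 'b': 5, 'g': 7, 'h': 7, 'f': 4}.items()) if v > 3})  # {'a': 8, 'b': 10, 'f': 8, 'g': 14, 'h': 14}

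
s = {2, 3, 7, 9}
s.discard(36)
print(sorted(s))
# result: [2, 3, 7, 9]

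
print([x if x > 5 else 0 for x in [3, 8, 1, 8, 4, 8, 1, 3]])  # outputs [0, 8, 0, 8, 0, 8, 0, 0]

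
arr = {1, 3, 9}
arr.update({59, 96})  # {1, 3, 9, 59, 96}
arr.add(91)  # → {1, 3, 9, 59, 91, 96}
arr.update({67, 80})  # {1, 3, 9, 59, 67, 80, 91, 96}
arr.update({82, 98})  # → {1, 3, 9, 59, 67, 80, 82, 91, 96, 98}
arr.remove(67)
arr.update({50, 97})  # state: {1, 3, 9, 50, 59, 80, 82, 91, 96, 97, 98}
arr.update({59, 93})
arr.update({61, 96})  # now {1, 3, 9, 50, 59, 61, 80, 82, 91, 93, 96, 97, 98}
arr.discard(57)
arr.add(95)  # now {1, 3, 9, 50, 59, 61, 80, 82, 91, 93, 95, 96, 97, 98}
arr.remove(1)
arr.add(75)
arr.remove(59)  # {3, 9, 50, 61, 75, 80, 82, 91, 93, 95, 96, 97, 98}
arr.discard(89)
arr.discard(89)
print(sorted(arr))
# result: [3, 9, 50, 61, 75, 80, 82, 91, 93, 95, 96, 97, 98]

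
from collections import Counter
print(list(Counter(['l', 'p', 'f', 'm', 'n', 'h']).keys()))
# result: ['l', 'p', 'f', 'm', 'n', 'h']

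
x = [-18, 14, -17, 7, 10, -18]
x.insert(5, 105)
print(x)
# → [-18, 14, -17, 7, 10, 105, -18]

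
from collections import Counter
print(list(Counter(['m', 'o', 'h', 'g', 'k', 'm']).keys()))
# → ['m', 'o', 'h', 'g', 'k']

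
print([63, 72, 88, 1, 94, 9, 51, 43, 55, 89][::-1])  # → [89, 55, 43, 51, 9, 94, 1, 88, 72, 63]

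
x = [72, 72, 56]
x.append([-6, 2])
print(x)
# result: [72, 72, 56, [-6, 2]]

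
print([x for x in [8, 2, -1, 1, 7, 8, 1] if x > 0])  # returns [8, 2, 1, 7, 8, 1]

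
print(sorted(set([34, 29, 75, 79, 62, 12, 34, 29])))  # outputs [12, 29, 34, 62, 75, 79]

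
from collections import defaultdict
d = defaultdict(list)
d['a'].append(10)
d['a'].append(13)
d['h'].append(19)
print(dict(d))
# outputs {'a': [10, 13], 'h': [19]}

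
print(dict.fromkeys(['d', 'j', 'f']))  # {'d': None, 'j': None, 'f': None}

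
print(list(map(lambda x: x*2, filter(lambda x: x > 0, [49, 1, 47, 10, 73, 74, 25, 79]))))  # [98, 2, 94, 20, 146, 148, 50, 158]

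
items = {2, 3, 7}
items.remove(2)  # {3, 7}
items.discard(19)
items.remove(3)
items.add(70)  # {7, 70}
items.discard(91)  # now {7, 70}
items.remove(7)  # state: {70}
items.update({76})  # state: {70, 76}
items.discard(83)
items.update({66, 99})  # {66, 70, 76, 99}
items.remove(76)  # {66, 70, 99}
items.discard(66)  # {70, 99}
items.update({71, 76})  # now {70, 71, 76, 99}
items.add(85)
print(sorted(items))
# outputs [70, 71, 76, 85, 99]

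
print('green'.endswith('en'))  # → True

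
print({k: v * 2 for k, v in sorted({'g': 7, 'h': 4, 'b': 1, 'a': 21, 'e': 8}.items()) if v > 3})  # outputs {'a': 42, 'e': 16, 'g': 14, 'h': 8}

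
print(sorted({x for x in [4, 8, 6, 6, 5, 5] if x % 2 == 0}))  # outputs [4, 6, 8]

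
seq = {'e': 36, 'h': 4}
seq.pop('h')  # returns 4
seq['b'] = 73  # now {'e': 36, 'b': 73}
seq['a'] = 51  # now {'e': 36, 'b': 73, 'a': 51}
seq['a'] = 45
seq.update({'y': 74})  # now {'e': 36, 'b': 73, 'a': 45, 'y': 74}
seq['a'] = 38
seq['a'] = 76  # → {'e': 36, 'b': 73, 'a': 76, 'y': 74}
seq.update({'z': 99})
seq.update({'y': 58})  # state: {'e': 36, 'b': 73, 'a': 76, 'y': 58, 'z': 99}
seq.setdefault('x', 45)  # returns 45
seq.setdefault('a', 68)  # 76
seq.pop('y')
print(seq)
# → {'e': 36, 'b': 73, 'a': 76, 'z': 99, 'x': 45}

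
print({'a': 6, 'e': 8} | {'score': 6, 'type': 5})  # {'a': 6, 'e': 8, 'score': 6, 'type': 5}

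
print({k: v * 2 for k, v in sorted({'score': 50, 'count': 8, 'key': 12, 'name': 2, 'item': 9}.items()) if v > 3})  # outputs {'count': 16, 'item': 18, 'key': 24, 'score': 100}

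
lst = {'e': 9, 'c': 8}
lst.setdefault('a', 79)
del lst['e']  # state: {'c': 8, 'a': 79}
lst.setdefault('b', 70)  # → 70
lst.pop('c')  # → 8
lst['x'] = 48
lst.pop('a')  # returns 79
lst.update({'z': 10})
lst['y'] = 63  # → {'b': 70, 'x': 48, 'z': 10, 'y': 63}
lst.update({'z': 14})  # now {'b': 70, 'x': 48, 'z': 14, 'y': 63}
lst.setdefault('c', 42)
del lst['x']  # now {'b': 70, 'z': 14, 'y': 63, 'c': 42}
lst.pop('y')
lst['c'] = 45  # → {'b': 70, 'z': 14, 'c': 45}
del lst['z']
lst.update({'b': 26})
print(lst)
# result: {'b': 26, 'c': 45}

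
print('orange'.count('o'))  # 1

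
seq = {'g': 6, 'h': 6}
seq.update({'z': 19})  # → {'g': 6, 'h': 6, 'z': 19}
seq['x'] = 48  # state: {'g': 6, 'h': 6, 'z': 19, 'x': 48}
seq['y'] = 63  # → {'g': 6, 'h': 6, 'z': 19, 'x': 48, 'y': 63}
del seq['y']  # {'g': 6, 'h': 6, 'z': 19, 'x': 48}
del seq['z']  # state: {'g': 6, 'h': 6, 'x': 48}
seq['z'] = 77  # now {'g': 6, 'h': 6, 'x': 48, 'z': 77}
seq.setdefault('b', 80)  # 80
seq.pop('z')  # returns 77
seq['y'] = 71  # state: {'g': 6, 'h': 6, 'x': 48, 'b': 80, 'y': 71}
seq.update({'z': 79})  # {'g': 6, 'h': 6, 'x': 48, 'b': 80, 'y': 71, 'z': 79}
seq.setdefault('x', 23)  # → 48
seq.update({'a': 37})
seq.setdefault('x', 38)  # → 48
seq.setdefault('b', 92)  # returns 80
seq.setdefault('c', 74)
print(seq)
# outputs {'g': 6, 'h': 6, 'x': 48, 'b': 80, 'y': 71, 'z': 79, 'a': 37, 'c': 74}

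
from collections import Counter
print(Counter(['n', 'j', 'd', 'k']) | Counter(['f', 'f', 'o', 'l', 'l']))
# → Counter({'f': 2, 'l': 2, 'n': 1, 'j': 1, 'd': 1, 'k': 1, 'o': 1})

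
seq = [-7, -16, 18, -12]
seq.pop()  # -12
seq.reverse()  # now [18, -16, -7]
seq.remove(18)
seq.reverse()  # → [-7, -16]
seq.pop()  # -16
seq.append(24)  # [-7, 24]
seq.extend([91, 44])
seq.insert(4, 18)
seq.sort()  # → [-7, 18, 24, 44, 91]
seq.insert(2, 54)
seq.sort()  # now [-7, 18, 24, 44, 54, 91]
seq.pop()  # 91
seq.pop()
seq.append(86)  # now [-7, 18, 24, 44, 86]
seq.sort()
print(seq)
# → [-7, 18, 24, 44, 86]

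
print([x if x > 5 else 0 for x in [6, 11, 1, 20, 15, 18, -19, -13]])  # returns [6, 11, 0, 20, 15, 18, 0, 0]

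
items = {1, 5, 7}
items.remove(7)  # {1, 5}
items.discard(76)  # {1, 5}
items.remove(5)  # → {1}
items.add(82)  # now {1, 82}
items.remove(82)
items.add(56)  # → {1, 56}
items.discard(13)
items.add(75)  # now {1, 56, 75}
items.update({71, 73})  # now {1, 56, 71, 73, 75}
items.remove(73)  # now {1, 56, 71, 75}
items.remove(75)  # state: {1, 56, 71}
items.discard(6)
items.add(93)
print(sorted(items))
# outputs [1, 56, 71, 93]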